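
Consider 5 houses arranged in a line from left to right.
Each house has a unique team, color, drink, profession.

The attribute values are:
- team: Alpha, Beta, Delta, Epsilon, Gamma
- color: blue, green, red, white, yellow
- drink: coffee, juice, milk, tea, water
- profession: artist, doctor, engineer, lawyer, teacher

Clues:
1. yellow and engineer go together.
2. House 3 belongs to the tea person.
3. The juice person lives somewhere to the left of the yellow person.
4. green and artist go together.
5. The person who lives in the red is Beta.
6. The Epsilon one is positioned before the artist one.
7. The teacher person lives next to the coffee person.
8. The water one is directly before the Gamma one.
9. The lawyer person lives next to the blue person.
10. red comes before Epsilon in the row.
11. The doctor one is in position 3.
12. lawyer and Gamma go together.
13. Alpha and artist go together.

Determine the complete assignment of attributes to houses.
Solution:

House | Team | Color | Drink | Profession
-----------------------------------------
  1   | Beta | red | water | teacher
  2   | Gamma | white | coffee | lawyer
  3   | Epsilon | blue | tea | doctor
  4   | Alpha | green | juice | artist
  5   | Delta | yellow | milk | engineer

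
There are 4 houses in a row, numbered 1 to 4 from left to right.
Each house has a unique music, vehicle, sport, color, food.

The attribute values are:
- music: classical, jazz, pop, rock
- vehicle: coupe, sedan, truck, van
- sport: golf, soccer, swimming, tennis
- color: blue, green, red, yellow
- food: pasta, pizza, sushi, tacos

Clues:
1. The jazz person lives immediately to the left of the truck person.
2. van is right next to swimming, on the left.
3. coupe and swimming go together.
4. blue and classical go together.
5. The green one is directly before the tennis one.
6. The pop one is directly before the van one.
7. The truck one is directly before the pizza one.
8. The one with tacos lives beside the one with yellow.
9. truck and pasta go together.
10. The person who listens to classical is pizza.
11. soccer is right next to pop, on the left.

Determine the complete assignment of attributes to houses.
Solution:

House | Music | Vehicle | Sport | Color | Food
----------------------------------------------
  1   | jazz | sedan | soccer | green | tacos
  2   | pop | truck | tennis | yellow | pasta
  3   | classical | van | golf | blue | pizza
  4   | rock | coupe | swimming | red | sushi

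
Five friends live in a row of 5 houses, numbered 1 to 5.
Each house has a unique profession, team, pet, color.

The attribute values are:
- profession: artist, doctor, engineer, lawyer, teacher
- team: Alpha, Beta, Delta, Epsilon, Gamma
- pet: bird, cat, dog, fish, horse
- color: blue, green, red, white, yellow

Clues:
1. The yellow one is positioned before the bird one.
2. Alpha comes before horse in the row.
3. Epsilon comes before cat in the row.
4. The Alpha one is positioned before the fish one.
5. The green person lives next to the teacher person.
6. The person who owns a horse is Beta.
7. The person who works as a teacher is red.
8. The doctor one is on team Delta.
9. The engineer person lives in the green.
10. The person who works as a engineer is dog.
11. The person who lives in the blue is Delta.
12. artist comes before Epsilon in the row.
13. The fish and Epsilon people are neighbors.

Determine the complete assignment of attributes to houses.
Solution:

House | Profession | Team | Pet | Color
---------------------------------------
  1   | engineer | Alpha | dog | green
  2   | teacher | Beta | horse | red
  3   | artist | Gamma | fish | yellow
  4   | lawyer | Epsilon | bird | white
  5   | doctor | Delta | cat | blue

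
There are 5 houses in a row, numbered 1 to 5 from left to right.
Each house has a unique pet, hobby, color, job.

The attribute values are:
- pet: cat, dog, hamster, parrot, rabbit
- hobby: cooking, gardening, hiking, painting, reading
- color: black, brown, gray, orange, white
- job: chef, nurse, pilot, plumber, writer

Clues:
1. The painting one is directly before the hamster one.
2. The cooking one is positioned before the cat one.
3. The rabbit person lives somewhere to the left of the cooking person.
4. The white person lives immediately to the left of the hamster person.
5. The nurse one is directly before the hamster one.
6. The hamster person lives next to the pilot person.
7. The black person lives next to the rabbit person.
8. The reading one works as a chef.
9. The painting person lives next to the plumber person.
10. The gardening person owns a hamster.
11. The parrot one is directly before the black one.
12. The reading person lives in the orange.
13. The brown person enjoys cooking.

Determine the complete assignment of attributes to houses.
Solution:

House | Pet | Hobby | Color | Job
---------------------------------
  1   | parrot | painting | white | nurse
  2   | hamster | gardening | black | plumber
  3   | rabbit | hiking | gray | pilot
  4   | dog | cooking | brown | writer
  5   | cat | reading | orange | chef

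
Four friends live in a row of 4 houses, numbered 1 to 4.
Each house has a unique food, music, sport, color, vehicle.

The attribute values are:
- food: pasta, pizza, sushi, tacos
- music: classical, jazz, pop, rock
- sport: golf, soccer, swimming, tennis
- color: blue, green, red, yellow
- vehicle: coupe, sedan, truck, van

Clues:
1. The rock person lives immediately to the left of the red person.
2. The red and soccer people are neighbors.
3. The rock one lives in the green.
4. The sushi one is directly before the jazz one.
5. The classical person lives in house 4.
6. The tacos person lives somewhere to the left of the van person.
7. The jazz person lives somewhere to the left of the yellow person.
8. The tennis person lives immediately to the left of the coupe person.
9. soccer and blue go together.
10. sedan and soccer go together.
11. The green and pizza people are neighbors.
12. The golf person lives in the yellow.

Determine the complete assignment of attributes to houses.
Solution:

House | Food | Music | Sport | Color | Vehicle
----------------------------------------------
  1   | sushi | rock | tennis | green | truck
  2   | pizza | jazz | swimming | red | coupe
  3   | tacos | pop | soccer | blue | sedan
  4   | pasta | classical | golf | yellow | van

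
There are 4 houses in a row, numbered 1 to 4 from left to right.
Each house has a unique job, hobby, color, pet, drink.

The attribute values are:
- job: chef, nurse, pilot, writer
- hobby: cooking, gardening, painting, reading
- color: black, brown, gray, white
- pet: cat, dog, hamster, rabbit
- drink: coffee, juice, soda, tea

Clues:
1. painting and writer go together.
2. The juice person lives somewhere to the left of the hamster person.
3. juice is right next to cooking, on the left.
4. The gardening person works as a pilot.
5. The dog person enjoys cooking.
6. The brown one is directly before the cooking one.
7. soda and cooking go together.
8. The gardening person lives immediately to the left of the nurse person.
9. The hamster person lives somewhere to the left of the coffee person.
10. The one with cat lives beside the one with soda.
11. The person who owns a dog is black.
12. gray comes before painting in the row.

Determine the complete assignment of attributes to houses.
Solution:

House | Job | Hobby | Color | Pet | Drink
-----------------------------------------
  1   | pilot | gardening | brown | cat | juice
  2   | nurse | cooking | black | dog | soda
  3   | chef | reading | gray | hamster | tea
  4   | writer | painting | white | rabbit | coffee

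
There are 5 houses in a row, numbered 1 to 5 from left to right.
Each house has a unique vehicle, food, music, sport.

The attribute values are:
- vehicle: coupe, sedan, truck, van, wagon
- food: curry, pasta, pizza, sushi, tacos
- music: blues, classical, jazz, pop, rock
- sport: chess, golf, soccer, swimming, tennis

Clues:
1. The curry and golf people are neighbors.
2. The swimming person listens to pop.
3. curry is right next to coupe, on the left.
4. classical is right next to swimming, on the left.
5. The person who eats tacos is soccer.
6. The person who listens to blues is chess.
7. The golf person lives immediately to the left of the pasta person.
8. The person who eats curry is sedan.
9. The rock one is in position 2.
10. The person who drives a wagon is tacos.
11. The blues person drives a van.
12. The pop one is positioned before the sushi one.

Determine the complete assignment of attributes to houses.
Solution:

House | Vehicle | Food | Music | Sport
--------------------------------------
  1   | wagon | tacos | jazz | soccer
  2   | sedan | curry | rock | tennis
  3   | coupe | pizza | classical | golf
  4   | truck | pasta | pop | swimming
  5   | van | sushi | blues | chess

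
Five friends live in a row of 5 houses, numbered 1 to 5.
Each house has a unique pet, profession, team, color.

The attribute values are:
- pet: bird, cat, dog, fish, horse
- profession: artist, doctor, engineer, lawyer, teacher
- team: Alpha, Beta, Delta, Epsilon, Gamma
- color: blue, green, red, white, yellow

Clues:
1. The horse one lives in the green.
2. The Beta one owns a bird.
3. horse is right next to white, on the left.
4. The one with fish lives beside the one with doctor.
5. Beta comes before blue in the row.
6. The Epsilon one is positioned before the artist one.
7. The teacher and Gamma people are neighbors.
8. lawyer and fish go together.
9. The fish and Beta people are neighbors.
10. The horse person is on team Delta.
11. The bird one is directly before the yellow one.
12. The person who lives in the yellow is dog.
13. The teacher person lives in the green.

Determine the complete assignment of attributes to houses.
Solution:

House | Pet | Profession | Team | Color
---------------------------------------
  1   | horse | teacher | Delta | green
  2   | fish | lawyer | Gamma | white
  3   | bird | doctor | Beta | red
  4   | dog | engineer | Epsilon | yellow
  5   | cat | artist | Alpha | blue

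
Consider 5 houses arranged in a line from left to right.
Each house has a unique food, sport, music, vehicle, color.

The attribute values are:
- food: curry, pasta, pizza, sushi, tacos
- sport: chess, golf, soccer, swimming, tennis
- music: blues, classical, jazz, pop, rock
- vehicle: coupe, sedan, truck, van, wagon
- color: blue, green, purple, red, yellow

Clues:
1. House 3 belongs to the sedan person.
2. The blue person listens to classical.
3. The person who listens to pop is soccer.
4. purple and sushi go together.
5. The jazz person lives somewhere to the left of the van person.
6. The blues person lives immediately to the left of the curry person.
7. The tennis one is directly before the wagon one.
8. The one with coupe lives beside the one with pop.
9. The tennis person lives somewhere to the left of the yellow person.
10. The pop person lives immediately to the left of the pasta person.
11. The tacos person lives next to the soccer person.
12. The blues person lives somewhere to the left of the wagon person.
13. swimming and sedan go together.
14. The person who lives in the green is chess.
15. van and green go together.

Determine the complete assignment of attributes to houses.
Solution:

House | Food | Sport | Music | Vehicle | Color
----------------------------------------------
  1   | tacos | tennis | blues | coupe | red
  2   | curry | soccer | pop | wagon | yellow
  3   | pasta | swimming | classical | sedan | blue
  4   | sushi | golf | jazz | truck | purple
  5   | pizza | chess | rock | van | green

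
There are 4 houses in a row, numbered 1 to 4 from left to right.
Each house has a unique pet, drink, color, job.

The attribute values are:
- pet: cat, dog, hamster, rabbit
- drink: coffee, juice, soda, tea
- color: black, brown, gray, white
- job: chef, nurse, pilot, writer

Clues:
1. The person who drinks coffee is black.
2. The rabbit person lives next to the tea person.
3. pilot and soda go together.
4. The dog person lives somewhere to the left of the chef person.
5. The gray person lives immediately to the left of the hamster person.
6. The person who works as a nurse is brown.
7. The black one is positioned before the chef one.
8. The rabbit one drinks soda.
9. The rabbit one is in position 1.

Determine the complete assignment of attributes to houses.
Solution:

House | Pet | Drink | Color | Job
---------------------------------
  1   | rabbit | soda | gray | pilot
  2   | hamster | tea | brown | nurse
  3   | dog | coffee | black | writer
  4   | cat | juice | white | chef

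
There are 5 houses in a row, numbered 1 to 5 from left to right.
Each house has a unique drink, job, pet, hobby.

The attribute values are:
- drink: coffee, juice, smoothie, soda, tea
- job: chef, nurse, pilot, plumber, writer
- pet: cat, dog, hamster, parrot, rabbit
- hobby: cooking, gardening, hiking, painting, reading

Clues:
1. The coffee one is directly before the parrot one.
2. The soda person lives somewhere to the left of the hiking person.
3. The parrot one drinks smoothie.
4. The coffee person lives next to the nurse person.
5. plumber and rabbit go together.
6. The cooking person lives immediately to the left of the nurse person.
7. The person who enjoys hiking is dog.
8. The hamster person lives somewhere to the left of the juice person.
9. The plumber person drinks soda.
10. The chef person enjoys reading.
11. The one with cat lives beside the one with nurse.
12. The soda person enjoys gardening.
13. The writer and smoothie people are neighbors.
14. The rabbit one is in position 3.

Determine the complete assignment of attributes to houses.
Solution:

House | Drink | Job | Pet | Hobby
---------------------------------
  1   | coffee | writer | cat | cooking
  2   | smoothie | nurse | parrot | painting
  3   | soda | plumber | rabbit | gardening
  4   | tea | chef | hamster | reading
  5   | juice | pilot | dog | hiking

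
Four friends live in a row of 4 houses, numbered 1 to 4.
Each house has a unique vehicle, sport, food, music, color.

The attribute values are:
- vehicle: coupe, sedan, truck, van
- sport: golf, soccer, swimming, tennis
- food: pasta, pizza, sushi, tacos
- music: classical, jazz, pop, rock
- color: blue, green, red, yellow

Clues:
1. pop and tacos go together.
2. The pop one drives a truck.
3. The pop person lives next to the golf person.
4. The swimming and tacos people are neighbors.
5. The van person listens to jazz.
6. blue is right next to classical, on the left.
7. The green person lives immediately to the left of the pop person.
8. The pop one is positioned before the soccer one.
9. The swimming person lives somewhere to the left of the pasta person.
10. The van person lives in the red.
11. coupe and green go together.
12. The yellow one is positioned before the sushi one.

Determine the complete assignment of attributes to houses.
Solution:

House | Vehicle | Sport | Food | Music | Color
----------------------------------------------
  1   | coupe | swimming | pizza | rock | green
  2   | truck | tennis | tacos | pop | blue
  3   | sedan | golf | pasta | classical | yellow
  4   | van | soccer | sushi | jazz | red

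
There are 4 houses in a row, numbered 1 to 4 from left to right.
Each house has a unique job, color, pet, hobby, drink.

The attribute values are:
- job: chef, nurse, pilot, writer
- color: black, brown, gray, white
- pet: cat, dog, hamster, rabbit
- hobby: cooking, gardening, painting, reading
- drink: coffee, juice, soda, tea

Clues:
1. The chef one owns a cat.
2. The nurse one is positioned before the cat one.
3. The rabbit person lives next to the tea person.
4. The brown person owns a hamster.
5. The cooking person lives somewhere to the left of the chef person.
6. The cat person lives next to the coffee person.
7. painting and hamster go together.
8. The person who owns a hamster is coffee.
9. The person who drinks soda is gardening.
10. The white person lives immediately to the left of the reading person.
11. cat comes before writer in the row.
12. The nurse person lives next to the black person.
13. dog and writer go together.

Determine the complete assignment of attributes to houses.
Solution:

House | Job | Color | Pet | Hobby | Drink
-----------------------------------------
  1   | nurse | white | rabbit | cooking | juice
  2   | chef | black | cat | reading | tea
  3   | pilot | brown | hamster | painting | coffee
  4   | writer | gray | dog | gardening | soda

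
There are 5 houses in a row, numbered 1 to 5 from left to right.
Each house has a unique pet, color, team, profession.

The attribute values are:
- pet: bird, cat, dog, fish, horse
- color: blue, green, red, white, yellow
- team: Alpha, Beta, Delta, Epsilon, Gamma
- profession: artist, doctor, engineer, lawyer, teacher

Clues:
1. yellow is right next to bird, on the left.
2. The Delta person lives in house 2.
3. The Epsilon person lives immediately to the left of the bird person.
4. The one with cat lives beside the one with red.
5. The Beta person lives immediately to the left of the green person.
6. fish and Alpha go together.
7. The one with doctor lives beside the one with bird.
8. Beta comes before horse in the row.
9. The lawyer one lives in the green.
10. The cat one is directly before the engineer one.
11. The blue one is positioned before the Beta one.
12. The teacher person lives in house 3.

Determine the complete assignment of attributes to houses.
Solution:

House | Pet | Color | Team | Profession
---------------------------------------
  1   | cat | yellow | Epsilon | doctor
  2   | bird | red | Delta | engineer
  3   | fish | blue | Alpha | teacher
  4   | dog | white | Beta | artist
  5   | horse | green | Gamma | lawyer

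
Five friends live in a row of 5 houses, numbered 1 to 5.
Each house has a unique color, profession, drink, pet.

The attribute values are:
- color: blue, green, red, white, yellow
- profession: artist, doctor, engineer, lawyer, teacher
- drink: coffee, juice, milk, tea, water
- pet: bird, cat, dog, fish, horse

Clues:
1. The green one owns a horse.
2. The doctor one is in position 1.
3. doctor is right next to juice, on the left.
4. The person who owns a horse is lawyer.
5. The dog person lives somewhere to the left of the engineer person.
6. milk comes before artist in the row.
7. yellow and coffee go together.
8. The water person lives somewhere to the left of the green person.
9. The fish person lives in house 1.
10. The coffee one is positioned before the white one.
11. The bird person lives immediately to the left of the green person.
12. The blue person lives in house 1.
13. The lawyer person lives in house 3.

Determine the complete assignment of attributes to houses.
Solution:

House | Color | Profession | Drink | Pet
----------------------------------------
  1   | blue | doctor | water | fish
  2   | red | teacher | juice | bird
  3   | green | lawyer | milk | horse
  4   | yellow | artist | coffee | dog
  5   | white | engineer | tea | cat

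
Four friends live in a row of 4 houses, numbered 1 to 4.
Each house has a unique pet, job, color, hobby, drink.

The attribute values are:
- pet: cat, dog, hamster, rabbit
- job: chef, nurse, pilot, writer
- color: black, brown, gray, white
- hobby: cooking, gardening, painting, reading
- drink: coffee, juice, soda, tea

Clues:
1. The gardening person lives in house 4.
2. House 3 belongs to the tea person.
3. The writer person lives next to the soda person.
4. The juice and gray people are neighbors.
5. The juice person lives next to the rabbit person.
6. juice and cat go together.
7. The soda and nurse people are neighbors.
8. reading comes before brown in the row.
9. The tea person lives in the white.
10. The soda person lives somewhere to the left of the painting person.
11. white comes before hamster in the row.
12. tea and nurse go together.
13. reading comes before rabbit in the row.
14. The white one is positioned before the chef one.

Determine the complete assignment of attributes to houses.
Solution:

House | Pet | Job | Color | Hobby | Drink
-----------------------------------------
  1   | cat | writer | black | reading | juice
  2   | rabbit | pilot | gray | cooking | soda
  3   | dog | nurse | white | painting | tea
  4   | hamster | chef | brown | gardening | coffee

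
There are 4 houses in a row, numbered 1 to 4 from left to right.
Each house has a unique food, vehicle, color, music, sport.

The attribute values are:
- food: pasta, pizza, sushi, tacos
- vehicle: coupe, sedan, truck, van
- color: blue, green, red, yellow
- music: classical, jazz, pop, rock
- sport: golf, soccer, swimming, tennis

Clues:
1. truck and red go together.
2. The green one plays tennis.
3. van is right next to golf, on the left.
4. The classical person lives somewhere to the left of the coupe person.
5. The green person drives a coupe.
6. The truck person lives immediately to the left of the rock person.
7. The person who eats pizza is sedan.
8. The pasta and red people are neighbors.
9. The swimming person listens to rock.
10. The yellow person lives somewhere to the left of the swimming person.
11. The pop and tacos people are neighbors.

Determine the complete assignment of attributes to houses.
Solution:

House | Food | Vehicle | Color | Music | Sport
----------------------------------------------
  1   | pasta | van | yellow | pop | soccer
  2   | tacos | truck | red | classical | golf
  3   | pizza | sedan | blue | rock | swimming
  4   | sushi | coupe | green | jazz | tennis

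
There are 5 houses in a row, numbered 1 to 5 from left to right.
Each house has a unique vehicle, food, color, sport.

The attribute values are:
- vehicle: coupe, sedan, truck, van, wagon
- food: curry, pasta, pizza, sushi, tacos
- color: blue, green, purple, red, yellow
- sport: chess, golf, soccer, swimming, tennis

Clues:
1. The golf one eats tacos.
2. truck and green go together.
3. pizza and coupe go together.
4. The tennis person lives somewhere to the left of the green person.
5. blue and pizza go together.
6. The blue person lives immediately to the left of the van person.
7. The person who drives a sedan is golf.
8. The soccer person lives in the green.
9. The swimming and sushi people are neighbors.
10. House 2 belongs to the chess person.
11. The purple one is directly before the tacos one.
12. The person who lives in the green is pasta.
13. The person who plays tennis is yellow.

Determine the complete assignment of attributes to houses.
Solution:

House | Vehicle | Food | Color | Sport
--------------------------------------
  1   | coupe | pizza | blue | swimming
  2   | van | sushi | purple | chess
  3   | sedan | tacos | red | golf
  4   | wagon | curry | yellow | tennis
  5   | truck | pasta | green | soccer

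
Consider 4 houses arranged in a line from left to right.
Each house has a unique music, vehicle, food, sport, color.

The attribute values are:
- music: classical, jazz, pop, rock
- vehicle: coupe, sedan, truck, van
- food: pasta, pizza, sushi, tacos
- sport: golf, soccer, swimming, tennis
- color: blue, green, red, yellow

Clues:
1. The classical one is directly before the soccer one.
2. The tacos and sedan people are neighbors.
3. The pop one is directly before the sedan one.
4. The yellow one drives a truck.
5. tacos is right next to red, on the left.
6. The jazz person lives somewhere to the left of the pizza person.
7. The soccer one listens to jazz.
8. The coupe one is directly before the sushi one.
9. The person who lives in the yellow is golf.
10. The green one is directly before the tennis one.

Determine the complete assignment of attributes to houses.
Solution:

House | Music | Vehicle | Food | Sport | Color
----------------------------------------------
  1   | pop | coupe | tacos | swimming | green
  2   | classical | sedan | sushi | tennis | red
  3   | jazz | van | pasta | soccer | blue
  4   | rock | truck | pizza | golf | yellow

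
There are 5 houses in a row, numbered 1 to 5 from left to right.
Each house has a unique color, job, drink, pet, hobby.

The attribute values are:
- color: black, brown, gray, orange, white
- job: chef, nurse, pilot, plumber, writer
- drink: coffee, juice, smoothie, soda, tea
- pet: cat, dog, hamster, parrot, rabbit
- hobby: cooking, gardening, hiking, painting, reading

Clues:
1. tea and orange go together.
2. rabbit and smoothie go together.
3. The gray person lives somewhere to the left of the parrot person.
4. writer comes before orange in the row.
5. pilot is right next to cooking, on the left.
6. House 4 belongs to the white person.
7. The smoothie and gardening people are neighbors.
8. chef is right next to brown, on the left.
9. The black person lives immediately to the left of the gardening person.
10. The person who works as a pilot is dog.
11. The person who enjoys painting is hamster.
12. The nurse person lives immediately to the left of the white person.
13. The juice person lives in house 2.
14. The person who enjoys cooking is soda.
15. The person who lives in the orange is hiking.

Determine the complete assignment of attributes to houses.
Solution:

House | Color | Job | Drink | Pet | Hobby
-----------------------------------------
  1   | black | chef | smoothie | rabbit | reading
  2   | brown | pilot | juice | dog | gardening
  3   | gray | nurse | soda | cat | cooking
  4   | white | writer | coffee | hamster | painting
  5   | orange | plumber | tea | parrot | hiking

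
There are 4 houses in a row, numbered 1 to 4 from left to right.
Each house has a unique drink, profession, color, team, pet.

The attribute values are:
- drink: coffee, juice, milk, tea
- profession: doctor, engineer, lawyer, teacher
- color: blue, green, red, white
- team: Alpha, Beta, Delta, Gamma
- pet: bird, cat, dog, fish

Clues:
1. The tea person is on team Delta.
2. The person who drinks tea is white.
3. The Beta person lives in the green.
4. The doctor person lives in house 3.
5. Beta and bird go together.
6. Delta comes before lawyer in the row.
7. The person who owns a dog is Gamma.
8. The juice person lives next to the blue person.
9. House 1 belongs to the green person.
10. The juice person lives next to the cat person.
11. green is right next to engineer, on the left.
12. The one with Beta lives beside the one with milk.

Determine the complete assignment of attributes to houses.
Solution:

House | Drink | Profession | Color | Team | Pet
-----------------------------------------------
  1   | juice | teacher | green | Beta | bird
  2   | milk | engineer | blue | Alpha | cat
  3   | tea | doctor | white | Delta | fish
  4   | coffee | lawyer | red | Gamma | dog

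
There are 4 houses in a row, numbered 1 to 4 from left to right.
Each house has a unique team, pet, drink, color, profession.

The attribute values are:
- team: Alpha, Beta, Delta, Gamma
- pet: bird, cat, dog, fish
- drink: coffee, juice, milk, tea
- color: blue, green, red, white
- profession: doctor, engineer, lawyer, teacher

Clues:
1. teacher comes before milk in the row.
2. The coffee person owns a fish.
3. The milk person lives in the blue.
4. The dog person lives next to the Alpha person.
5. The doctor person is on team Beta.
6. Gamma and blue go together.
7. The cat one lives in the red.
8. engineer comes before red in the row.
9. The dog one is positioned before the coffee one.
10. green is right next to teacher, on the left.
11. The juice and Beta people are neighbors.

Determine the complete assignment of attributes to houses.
Solution:

House | Team | Pet | Drink | Color | Profession
-----------------------------------------------
  1   | Delta | dog | tea | green | engineer
  2   | Alpha | cat | juice | red | teacher
  3   | Beta | fish | coffee | white | doctor
  4   | Gamma | bird | milk | blue | lawyer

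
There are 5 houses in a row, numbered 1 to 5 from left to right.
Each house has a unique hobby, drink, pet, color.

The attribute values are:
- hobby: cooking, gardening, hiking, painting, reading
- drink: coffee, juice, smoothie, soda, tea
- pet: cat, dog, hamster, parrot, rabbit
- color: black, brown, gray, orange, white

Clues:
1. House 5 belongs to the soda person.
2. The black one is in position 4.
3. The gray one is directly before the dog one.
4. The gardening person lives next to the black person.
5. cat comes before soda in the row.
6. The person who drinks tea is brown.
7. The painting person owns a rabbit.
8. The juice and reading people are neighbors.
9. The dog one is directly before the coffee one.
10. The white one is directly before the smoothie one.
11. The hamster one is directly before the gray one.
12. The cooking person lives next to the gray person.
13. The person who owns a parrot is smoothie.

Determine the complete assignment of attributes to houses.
Solution:

House | Hobby | Drink | Pet | Color
-----------------------------------
  1   | cooking | juice | hamster | white
  2   | reading | smoothie | parrot | gray
  3   | gardening | tea | dog | brown
  4   | hiking | coffee | cat | black
  5   | painting | soda | rabbit | orange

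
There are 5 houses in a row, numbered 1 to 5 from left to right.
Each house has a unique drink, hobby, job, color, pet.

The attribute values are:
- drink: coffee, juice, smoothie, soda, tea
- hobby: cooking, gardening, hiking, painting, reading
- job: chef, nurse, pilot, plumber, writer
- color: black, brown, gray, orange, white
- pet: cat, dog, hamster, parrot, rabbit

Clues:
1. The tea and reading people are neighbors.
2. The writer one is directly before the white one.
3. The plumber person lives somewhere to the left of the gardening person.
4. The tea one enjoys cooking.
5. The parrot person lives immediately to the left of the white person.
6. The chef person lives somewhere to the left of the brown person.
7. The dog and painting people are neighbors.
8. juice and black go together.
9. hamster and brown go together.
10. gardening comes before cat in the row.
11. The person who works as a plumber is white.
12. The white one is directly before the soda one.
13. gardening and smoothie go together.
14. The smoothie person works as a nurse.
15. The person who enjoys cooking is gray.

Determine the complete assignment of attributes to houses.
Solution:

House | Drink | Hobby | Job | Color | Pet
-----------------------------------------
  1   | tea | cooking | writer | gray | parrot
  2   | coffee | reading | plumber | white | dog
  3   | soda | painting | chef | orange | rabbit
  4   | smoothie | gardening | nurse | brown | hamster
  5   | juice | hiking | pilot | black | cat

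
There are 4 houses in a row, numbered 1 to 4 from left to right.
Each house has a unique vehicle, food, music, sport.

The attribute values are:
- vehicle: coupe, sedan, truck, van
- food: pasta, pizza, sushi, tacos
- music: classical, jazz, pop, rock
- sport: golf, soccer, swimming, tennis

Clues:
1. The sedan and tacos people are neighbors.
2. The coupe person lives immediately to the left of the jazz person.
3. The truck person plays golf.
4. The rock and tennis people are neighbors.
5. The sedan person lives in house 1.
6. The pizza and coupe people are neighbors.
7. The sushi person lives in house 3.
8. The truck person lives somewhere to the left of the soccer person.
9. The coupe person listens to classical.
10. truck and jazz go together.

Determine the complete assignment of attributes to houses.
Solution:

House | Vehicle | Food | Music | Sport
--------------------------------------
  1   | sedan | pizza | rock | swimming
  2   | coupe | tacos | classical | tennis
  3   | truck | sushi | jazz | golf
  4   | van | pasta | pop | soccer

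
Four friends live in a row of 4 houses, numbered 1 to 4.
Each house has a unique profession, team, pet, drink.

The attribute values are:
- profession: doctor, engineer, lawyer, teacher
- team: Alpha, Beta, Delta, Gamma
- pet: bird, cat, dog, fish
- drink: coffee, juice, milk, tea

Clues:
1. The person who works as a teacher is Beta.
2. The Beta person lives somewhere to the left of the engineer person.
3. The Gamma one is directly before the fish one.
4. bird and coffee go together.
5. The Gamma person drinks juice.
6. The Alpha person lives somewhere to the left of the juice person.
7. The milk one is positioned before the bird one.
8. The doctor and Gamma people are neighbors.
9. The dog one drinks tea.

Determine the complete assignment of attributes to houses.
Solution:

House | Profession | Team | Pet | Drink
---------------------------------------
  1   | doctor | Alpha | dog | tea
  2   | lawyer | Gamma | cat | juice
  3   | teacher | Beta | fish | milk
  4   | engineer | Delta | bird | coffee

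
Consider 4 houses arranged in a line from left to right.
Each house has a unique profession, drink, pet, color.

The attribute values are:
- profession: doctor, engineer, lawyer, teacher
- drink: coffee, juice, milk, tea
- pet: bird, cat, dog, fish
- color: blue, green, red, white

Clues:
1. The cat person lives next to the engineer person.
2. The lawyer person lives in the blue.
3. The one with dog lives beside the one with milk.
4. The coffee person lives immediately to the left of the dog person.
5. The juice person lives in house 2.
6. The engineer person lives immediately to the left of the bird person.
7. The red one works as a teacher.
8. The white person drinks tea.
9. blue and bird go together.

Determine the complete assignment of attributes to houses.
Solution:

House | Profession | Drink | Pet | Color
----------------------------------------
  1   | teacher | coffee | cat | red
  2   | engineer | juice | dog | green
  3   | lawyer | milk | bird | blue
  4   | doctor | tea | fish | white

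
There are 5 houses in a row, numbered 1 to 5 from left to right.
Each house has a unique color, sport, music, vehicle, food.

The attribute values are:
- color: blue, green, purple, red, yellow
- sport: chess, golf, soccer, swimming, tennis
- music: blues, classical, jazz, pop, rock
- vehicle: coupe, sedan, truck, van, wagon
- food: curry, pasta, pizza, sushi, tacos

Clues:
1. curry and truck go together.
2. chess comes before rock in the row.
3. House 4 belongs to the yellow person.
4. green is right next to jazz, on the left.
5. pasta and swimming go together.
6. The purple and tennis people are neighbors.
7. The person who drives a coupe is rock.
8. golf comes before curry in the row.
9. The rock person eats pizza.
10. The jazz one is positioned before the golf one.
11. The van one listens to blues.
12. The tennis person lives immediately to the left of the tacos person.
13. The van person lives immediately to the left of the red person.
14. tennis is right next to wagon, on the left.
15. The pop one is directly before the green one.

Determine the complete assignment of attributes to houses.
Solution:

House | Color | Sport | Music | Vehicle | Food
----------------------------------------------
  1   | purple | swimming | pop | sedan | pasta
  2   | green | tennis | blues | van | sushi
  3   | red | chess | jazz | wagon | tacos
  4   | yellow | golf | rock | coupe | pizza
  5   | blue | soccer | classical | truck | curry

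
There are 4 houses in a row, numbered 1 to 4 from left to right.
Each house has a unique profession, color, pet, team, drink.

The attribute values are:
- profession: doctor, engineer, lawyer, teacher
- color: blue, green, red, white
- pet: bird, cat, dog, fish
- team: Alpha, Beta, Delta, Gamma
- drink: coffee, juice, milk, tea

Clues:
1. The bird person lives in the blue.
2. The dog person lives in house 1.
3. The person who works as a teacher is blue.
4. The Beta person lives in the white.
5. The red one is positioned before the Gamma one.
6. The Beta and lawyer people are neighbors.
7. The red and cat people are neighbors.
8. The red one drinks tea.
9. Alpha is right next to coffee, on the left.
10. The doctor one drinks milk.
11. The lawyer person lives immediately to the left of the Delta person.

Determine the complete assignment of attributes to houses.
Solution:

House | Profession | Color | Pet | Team | Drink
-----------------------------------------------
  1   | doctor | white | dog | Beta | milk
  2   | lawyer | red | fish | Alpha | tea
  3   | engineer | green | cat | Delta | coffee
  4   | teacher | blue | bird | Gamma | juice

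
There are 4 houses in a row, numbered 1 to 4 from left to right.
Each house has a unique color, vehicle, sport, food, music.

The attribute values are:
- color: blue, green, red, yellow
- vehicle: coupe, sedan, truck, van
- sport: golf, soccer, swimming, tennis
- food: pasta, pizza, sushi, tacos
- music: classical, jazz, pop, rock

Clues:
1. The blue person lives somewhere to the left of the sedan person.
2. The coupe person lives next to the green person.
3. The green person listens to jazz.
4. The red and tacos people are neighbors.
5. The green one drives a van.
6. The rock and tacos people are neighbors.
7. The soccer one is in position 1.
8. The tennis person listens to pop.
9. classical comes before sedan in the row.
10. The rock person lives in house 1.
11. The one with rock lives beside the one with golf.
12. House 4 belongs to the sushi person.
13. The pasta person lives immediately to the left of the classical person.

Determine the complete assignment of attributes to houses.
Solution:

House | Color | Vehicle | Sport | Food | Music
----------------------------------------------
  1   | red | truck | soccer | pasta | rock
  2   | blue | coupe | golf | tacos | classical
  3   | green | van | swimming | pizza | jazz
  4   | yellow | sedan | tennis | sushi | pop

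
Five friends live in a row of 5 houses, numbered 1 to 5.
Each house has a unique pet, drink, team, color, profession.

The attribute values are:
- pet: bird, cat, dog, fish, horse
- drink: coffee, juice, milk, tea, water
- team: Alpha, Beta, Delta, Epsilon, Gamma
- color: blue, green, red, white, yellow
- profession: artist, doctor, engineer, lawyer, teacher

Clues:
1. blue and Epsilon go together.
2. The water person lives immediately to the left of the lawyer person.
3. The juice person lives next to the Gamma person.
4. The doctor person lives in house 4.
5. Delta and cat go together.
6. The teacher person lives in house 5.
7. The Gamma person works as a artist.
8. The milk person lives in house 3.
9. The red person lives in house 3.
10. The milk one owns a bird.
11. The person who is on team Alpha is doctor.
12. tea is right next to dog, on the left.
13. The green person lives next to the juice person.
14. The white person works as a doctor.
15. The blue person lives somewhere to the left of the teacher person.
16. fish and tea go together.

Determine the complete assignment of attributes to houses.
Solution:

House | Pet | Drink | Team | Color | Profession
-----------------------------------------------
  1   | cat | water | Delta | green | engineer
  2   | horse | juice | Epsilon | blue | lawyer
  3   | bird | milk | Gamma | red | artist
  4   | fish | tea | Alpha | white | doctor
  5   | dog | coffee | Beta | yellow | teacher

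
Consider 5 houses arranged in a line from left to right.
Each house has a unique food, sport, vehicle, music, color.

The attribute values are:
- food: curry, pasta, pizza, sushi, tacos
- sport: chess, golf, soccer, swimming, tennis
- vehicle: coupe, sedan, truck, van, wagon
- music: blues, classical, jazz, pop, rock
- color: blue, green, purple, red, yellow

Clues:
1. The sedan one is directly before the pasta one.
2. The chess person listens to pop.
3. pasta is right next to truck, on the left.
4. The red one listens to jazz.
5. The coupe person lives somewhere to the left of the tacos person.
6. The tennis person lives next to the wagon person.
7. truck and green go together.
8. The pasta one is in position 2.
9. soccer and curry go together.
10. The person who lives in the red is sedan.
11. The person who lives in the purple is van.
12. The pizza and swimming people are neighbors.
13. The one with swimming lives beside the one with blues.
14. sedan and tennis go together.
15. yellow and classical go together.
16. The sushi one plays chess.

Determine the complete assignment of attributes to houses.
Solution:

House | Food | Sport | Vehicle | Music | Color
----------------------------------------------
  1   | pizza | tennis | sedan | jazz | red
  2   | pasta | swimming | wagon | classical | yellow
  3   | curry | soccer | truck | blues | green
  4   | sushi | chess | coupe | pop | blue
  5   | tacos | golf | van | rock | purple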